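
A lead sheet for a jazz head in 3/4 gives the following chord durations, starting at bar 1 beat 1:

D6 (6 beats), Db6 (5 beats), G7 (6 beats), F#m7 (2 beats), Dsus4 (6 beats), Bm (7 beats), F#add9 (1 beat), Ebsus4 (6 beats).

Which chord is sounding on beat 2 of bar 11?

Bm

Beat 2 of bar 11 is beat (11−1)×3 + 2 = 32 overall.
Running totals: D6 ends at 6, Db6 ends at 11, G7 ends at 17, F#m7 ends at 19, Dsus4 ends at 25, Bm ends at 32.
Beat 32 falls within Bm.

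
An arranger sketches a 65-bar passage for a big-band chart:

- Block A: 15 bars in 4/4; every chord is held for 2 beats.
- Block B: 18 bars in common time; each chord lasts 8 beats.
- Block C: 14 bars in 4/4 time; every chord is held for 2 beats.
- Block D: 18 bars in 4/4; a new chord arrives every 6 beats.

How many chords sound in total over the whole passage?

A: 15 bars × 4 beats = 60 beats; 2 beats/chord → 30 chords.
B: 18 bars × 4 beats = 72 beats; 8 beats/chord → 9 chords.
C: 14 bars × 4 beats = 56 beats; 2 beats/chord → 28 chords.
D: 18 bars × 4 beats = 72 beats; 6 beats/chord → 12 chords.
Total: 30 + 9 + 28 + 12 = 79.

79 chords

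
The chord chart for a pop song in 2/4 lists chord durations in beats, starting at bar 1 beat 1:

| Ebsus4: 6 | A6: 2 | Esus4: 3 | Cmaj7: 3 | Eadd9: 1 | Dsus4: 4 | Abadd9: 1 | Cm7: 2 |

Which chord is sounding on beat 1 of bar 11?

Cm7

Beat 1 of bar 11 is beat (11−1)×2 + 1 = 21 overall.
Running totals: Ebsus4 ends at 6, A6 ends at 8, Esus4 ends at 11, Cmaj7 ends at 14, Eadd9 ends at 15, Dsus4 ends at 19, Abadd9 ends at 20, Cm7 ends at 22.
Beat 21 falls within Cm7.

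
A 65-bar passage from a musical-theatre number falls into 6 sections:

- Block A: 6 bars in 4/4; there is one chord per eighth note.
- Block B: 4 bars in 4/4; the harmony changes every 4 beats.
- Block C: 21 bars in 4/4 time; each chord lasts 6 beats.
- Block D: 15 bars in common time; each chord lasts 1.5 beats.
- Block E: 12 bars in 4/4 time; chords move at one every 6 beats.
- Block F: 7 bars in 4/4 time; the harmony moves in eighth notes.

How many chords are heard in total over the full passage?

A has 24 beats and chords last 0.5 each, so 48 chords.
B has 16 beats and chords last 4 each, so 4 chords.
C has 84 beats and chords last 6 each, so 14 chords.
D has 60 beats and chords last 1.5 each, so 40 chords.
E has 48 beats and chords last 6 each, so 8 chords.
F has 28 beats and chords last 0.5 each, so 56 chords.
Total: 48 + 4 + 14 + 40 + 8 + 56 = 170.

170 chords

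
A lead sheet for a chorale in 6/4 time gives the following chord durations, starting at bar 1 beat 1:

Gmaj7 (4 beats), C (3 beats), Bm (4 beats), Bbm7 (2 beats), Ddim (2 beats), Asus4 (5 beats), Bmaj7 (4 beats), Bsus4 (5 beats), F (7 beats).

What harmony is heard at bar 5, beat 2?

Bsus4

Beat 2 of bar 5 is beat (5−1)×6 + 2 = 26 overall.
Running totals: Gmaj7 ends at 4, C ends at 7, Bm ends at 11, Bbm7 ends at 13, Ddim ends at 15, Asus4 ends at 20, Bmaj7 ends at 24, Bsus4 ends at 29.
Beat 26 falls within Bsus4.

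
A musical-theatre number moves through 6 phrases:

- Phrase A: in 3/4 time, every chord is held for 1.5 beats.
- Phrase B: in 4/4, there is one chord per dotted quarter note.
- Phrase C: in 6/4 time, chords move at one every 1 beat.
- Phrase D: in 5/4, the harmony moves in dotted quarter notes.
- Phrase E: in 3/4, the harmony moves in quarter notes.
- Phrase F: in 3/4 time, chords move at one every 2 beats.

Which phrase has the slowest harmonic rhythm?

Phrase F

A: 3 beats/bar ÷ 1.5 beats/chord = 2 chords/bar.
B: 4 beats/bar ÷ 1.5 beats/chord = 8/3 chords/bar.
C: 6 beats/bar ÷ 1 beat/chord = 6 chords/bar.
D: 5 beats/bar ÷ 1.5 beats/chord = 10/3 chords/bar.
E: 3 beats/bar ÷ 1 beat/chord = 3 chords/bar.
F: 3 beats/bar ÷ 2 beats/chord = 1.5 chords/bar.
Slowest is F at 1.5 chords/bar.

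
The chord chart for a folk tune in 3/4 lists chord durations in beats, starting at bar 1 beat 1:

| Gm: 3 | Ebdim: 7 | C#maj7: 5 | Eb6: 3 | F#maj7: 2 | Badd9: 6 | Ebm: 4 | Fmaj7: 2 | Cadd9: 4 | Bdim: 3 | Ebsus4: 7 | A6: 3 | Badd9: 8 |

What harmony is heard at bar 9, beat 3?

Beat 3 of bar 9 is beat (9−1)×3 + 3 = 27 overall.
Running totals: Gm ends at 3, Ebdim ends at 10, C#maj7 ends at 15, Eb6 ends at 18, F#maj7 ends at 20, Badd9 ends at 26, Ebm ends at 30.
Beat 27 falls within Ebm.

Ebm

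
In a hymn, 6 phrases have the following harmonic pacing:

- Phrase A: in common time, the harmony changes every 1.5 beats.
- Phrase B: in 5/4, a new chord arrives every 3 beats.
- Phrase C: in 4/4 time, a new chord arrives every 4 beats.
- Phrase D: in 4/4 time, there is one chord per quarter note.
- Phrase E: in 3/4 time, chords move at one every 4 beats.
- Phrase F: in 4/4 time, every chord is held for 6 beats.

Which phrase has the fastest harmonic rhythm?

Phrase D

A: 4/1.5 = 8/3 chords/bar.
B: 5/3 = 5/3 chords/bar.
C: 4/4 = 1 chord/bar.
D: 4/1 = 4 chords/bar.
E: 3/4 = 0.75 chords/bar.
F: 4/6 = 2/3 chords/bar.
Fastest is D at 4 chords/bar.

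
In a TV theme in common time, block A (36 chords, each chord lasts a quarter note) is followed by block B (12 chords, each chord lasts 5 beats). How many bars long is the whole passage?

24 bars

A: 36 × 1 = 36 beats = 9 bars.
B: 12 × 5 = 60 beats = 15 bars.
Total: 9 + 15 = 24 bars.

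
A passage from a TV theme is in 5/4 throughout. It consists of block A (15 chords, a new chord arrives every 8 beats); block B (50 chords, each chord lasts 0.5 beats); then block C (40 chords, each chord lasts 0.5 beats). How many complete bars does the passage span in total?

A: 15 × 8 = 120 beats = 24 bars.
B: 50 × 0.5 = 25 beats = 5 bars.
C: 40 × 0.5 = 20 beats = 4 bars.
Total: 24 + 5 + 4 = 33 bars.

33 bars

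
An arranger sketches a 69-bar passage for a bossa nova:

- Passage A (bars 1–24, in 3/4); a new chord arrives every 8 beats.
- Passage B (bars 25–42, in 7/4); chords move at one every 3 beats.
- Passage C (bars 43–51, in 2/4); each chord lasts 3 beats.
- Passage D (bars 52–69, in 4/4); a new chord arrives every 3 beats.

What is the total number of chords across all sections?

81 chords

A: 24 bars × 3 beats = 72 beats; 8 beats/chord → 9 chords.
B: 18 bars × 7 beats = 126 beats; 3 beats/chord → 42 chords.
C: 9 bars × 2 beats = 18 beats; 3 beats/chord → 6 chords.
D: 18 bars × 4 beats = 72 beats; 3 beats/chord → 24 chords.
Total: 9 + 42 + 6 + 24 = 81.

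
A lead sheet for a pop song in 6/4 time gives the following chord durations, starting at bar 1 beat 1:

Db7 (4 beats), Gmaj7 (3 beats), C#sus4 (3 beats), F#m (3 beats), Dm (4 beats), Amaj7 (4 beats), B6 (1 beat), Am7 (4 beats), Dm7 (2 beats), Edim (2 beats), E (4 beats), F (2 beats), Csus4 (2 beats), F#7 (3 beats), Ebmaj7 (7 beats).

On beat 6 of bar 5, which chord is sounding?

Edim

Beat 6 of bar 5 is beat (5−1)×6 + 6 = 30 overall.
Running totals: Db7 ends at 4, Gmaj7 ends at 7, C#sus4 ends at 10, F#m ends at 13, Dm ends at 17, Amaj7 ends at 21, B6 ends at 22, Am7 ends at 26, Dm7 ends at 28, Edim ends at 30.
Beat 30 falls within Edim.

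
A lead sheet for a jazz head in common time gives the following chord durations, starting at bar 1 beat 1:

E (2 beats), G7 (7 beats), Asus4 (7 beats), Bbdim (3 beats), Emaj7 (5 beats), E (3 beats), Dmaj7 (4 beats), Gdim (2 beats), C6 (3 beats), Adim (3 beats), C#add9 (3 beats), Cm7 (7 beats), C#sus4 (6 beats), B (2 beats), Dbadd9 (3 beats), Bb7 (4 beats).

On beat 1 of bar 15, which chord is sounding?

B

Beat 1 of bar 15 is beat (15−1)×4 + 1 = 57 overall.
Running totals: E ends at 2, G7 ends at 9, Asus4 ends at 16, Bbdim ends at 19, Emaj7 ends at 24, E ends at 27, Dmaj7 ends at 31, Gdim ends at 33, C6 ends at 36, Adim ends at 39, C#add9 ends at 42, Cm7 ends at 49, C#sus4 ends at 55, B ends at 57.
Beat 57 falls within B.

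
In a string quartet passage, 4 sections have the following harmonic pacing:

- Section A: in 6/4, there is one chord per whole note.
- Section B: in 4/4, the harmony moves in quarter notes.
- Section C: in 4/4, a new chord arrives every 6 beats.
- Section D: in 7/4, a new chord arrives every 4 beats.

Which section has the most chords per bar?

Section B

A: 6/4 = 1.5 chords/bar.
B: 4/1 = 4 chords/bar.
C: 4/6 = 2/3 chords/bar.
D: 7/4 = 1.75 chords/bar.
Fastest is B at 4 chords/bar.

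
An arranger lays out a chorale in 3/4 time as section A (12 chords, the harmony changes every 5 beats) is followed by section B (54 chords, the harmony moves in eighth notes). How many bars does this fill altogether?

29 bars

A: 12 × 5 = 60 beats = 20 bars.
B: 54 × 0.5 = 27 beats = 9 bars.
Total: 20 + 9 = 29 bars.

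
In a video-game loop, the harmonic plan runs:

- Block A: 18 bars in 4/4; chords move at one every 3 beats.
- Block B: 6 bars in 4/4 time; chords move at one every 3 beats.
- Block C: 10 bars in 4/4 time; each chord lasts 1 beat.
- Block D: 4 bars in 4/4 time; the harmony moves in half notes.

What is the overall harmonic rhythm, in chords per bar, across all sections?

A: 18 bars of 4 beats is 72 beats; at 3 beats each that's 24 chords.
B: 6 bars of 4 beats is 24 beats; at 3 beats each that's 8 chords.
C: 10 bars of 4 beats is 40 beats; at 1 beat each that's 40 chords.
D: 4 bars of 4 beats is 16 beats; at 2 beats each that's 8 chords.
Overall: 80 chords over 38 bars → 80/38 = 40/19 chords per bar.

40/19 chords per bar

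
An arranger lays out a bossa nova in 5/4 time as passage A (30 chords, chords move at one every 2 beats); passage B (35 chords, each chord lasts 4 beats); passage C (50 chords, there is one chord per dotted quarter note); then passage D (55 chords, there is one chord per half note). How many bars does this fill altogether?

A: 30 × 2 = 60 beats = 12 bars.
B: 35 × 4 = 140 beats = 28 bars.
C: 50 × 1.5 = 75 beats = 15 bars.
D: 55 × 2 = 110 beats = 22 bars.
Total: 12 + 28 + 15 + 22 = 77 bars.

77 bars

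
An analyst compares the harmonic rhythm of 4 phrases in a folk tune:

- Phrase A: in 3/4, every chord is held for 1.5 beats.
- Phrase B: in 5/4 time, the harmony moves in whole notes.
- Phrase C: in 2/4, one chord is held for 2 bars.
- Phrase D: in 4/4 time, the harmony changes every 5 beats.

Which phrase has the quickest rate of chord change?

Phrase A

A: 3 beats/bar ÷ 1.5 beats/chord = 2 chords/bar.
B: 5 beats/bar ÷ 4 beats/chord = 1.25 chords/bar.
C: 2 beats/bar ÷ 4 beats/chord = 0.5 chords/bar.
D: 4 beats/bar ÷ 5 beats/chord = 0.8 chords/bar.
Fastest is A at 2 chords/bar.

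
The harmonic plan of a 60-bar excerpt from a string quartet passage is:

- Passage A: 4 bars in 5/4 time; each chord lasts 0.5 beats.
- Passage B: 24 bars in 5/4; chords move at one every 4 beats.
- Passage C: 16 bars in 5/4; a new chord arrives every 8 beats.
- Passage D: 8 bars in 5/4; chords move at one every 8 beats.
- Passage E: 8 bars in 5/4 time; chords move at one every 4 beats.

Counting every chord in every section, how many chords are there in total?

95 chords

A has 20 beats and chords last 0.5 each, so 40 chords.
B has 120 beats and chords last 4 each, so 30 chords.
C has 80 beats and chords last 8 each, so 10 chords.
D has 40 beats and chords last 8 each, so 5 chords.
E has 40 beats and chords last 4 each, so 10 chords.
Total: 40 + 30 + 10 + 5 + 10 = 95.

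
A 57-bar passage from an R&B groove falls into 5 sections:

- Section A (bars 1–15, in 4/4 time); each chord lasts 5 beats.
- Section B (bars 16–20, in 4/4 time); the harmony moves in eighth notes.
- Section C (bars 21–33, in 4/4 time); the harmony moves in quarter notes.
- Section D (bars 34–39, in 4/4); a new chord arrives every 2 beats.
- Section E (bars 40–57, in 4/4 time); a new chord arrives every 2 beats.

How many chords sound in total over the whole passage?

A: 15 bars × 4 beats = 60 beats; 5 beats/chord → 12 chords.
B: 5 bars × 4 beats = 20 beats; 0.5 beats/chord → 40 chords.
C: 13 bars × 4 beats = 52 beats; 1 beat/chord → 52 chords.
D: 6 bars × 4 beats = 24 beats; 2 beats/chord → 12 chords.
E: 18 bars × 4 beats = 72 beats; 2 beats/chord → 36 chords.
Total: 12 + 40 + 52 + 12 + 36 = 152.

152 chords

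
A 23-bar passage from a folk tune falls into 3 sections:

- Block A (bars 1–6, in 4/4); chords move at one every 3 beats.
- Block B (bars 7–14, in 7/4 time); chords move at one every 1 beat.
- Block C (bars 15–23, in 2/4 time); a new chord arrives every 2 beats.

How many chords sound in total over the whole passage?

A has 24 beats and chords last 3 each, so 8 chords.
B has 56 beats and chords last 1 each, so 56 chords.
C has 18 beats and chords last 2 each, so 9 chords.
Total: 8 + 56 + 9 = 73.

73 chords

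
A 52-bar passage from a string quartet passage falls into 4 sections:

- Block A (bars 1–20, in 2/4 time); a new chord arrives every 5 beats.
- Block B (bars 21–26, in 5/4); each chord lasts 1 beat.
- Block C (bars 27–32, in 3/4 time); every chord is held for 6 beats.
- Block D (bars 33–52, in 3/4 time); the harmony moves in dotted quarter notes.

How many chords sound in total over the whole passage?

81 chords

A: 20·2 = 40 beats, 40/5 = 8 chords.
B: 6·5 = 30 beats, 30/1 = 30 chords.
C: 6·3 = 18 beats, 18/6 = 3 chords.
D: 20·3 = 60 beats, 60/1.5 = 40 chords.
Total: 8 + 30 + 3 + 40 = 81.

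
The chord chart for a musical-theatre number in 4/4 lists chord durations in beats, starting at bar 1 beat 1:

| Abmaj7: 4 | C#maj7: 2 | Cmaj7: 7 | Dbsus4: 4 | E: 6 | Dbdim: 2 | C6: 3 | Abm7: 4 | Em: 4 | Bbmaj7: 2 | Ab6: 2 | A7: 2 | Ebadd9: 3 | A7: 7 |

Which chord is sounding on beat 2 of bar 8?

Abm7

Beat 2 of bar 8 is beat (8−1)×4 + 2 = 30 overall.
Running totals: Abmaj7 ends at 4, C#maj7 ends at 6, Cmaj7 ends at 13, Dbsus4 ends at 17, E ends at 23, Dbdim ends at 25, C6 ends at 28, Abm7 ends at 32.
Beat 30 falls within Abm7.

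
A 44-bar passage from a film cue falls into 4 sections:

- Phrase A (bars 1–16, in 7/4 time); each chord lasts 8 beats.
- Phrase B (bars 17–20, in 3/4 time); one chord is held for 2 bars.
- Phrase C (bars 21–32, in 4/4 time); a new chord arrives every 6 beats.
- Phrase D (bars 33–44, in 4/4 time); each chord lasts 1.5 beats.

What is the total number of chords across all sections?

56 chords

A: 16·7 = 112 beats, 112/8 = 14 chords.
B: 4·3 = 12 beats, 12/6 = 2 chords.
C: 12·4 = 48 beats, 48/6 = 8 chords.
D: 12·4 = 48 beats, 48/1.5 = 32 chords.
Total: 14 + 2 + 8 + 32 = 56.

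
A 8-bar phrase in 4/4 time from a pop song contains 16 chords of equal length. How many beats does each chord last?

8 bars × 4 beats/bar = 32 beats total.
32 beats ÷ 16 chords = 2 beats per chord.
(That is a half note.)

2 beats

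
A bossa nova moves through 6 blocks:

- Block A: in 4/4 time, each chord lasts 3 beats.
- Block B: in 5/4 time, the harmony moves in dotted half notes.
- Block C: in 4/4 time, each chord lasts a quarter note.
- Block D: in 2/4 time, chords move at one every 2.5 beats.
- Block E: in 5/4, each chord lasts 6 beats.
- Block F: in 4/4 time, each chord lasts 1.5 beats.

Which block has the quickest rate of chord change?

Block C

A: each chord is 3 beats in 4/4, so 4/3 per bar.
B: each chord is 3 beats in 5/4, so 5/3 per bar.
C: each chord is 1 beat in 4/4, so 4 per bar.
D: each chord is 2.5 beats in 2/4, so 0.8 per bar.
E: each chord is 6 beats in 5/4, so 5/6 per bar.
F: each chord is 1.5 beats in 4/4, so 8/3 per bar.
Fastest is C at 4 chords/bar.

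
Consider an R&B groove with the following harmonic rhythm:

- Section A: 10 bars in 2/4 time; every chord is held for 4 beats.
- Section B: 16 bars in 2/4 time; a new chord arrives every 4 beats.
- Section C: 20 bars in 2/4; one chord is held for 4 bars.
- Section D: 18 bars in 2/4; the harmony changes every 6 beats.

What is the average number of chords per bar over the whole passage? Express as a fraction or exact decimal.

A: 10 bars of 2 beats is 20 beats; at 4 beats each that's 5 chords.
B: 16 bars of 2 beats is 32 beats; at 4 beats each that's 8 chords.
C: 20 bars of 2 beats is 40 beats; at 8 beats each that's 5 chords.
D: 18 bars of 2 beats is 36 beats; at 6 beats each that's 6 chords.
Overall: 24 chords over 64 bars → 24/64 = 0.375 chords per bar.

0.375 chords per bar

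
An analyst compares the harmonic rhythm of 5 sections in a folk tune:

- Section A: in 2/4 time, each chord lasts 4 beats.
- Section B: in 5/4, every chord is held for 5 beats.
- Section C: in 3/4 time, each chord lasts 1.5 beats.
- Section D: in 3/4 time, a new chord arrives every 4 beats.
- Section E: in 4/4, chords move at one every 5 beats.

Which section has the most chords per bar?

Section C

A: each chord is 4 beats in 2/4, so 0.5 per bar.
B: each chord is 5 beats in 5/4, so 1 per bar.
C: each chord is 1.5 beats in 3/4, so 2 per bar.
D: each chord is 4 beats in 3/4, so 0.75 per bar.
E: each chord is 5 beats in 4/4, so 0.8 per bar.
Fastest is C at 2 chords/bar.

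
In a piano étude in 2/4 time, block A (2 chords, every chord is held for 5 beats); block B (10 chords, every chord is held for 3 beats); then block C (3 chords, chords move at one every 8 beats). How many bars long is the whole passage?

A: 2 × 5 = 10 beats = 5 bars.
B: 10 × 3 = 30 beats = 15 bars.
C: 3 × 8 = 24 beats = 12 bars.
Total: 5 + 15 + 12 = 32 bars.

32 bars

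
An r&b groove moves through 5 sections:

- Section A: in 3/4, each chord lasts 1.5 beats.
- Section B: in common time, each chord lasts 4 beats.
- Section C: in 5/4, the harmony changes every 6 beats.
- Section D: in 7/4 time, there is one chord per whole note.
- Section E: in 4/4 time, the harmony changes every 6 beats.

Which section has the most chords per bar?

Section A

A: 3/1.5 = 2 chords/bar.
B: 4/4 = 1 chord/bar.
C: 5/6 = 5/6 chords/bar.
D: 7/4 = 1.75 chords/bar.
E: 4/6 = 2/3 chords/bar.
Fastest is A at 2 chords/bar.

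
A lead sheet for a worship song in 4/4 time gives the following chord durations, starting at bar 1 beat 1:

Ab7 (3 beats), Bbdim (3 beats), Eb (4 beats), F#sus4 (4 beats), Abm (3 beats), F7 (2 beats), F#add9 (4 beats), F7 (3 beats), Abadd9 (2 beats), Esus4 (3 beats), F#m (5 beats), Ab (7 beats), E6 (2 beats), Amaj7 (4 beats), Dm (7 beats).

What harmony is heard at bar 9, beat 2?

Beat 2 of bar 9 is beat (9−1)×4 + 2 = 34 overall.
Running totals: Ab7 ends at 3, Bbdim ends at 6, Eb ends at 10, F#sus4 ends at 14, Abm ends at 17, F7 ends at 19, F#add9 ends at 23, F7 ends at 26, Abadd9 ends at 28, Esus4 ends at 31, F#m ends at 36.
Beat 34 falls within F#m.

F#m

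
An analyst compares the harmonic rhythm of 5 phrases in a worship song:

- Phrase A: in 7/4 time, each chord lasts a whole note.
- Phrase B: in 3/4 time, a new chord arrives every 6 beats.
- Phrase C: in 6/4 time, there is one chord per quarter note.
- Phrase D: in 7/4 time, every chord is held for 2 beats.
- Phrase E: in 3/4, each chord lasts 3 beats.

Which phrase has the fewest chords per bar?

Phrase B

A: 7/4 = 1.75 chords/bar.
B: 3/6 = 0.5 chords/bar.
C: 6/1 = 6 chords/bar.
D: 7/2 = 3.5 chords/bar.
E: 3/3 = 1 chord/bar.
Slowest is B at 0.5 chords/bar.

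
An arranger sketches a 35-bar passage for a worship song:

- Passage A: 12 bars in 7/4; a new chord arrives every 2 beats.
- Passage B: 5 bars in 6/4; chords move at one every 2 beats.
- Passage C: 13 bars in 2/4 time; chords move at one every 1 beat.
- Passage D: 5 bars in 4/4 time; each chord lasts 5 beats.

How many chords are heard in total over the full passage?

87 chords

A: 12·7 = 84 beats, 84/2 = 42 chords.
B: 5·6 = 30 beats, 30/2 = 15 chords.
C: 13·2 = 26 beats, 26/1 = 26 chords.
D: 5·4 = 20 beats, 20/5 = 4 chords.
Total: 42 + 15 + 26 + 4 = 87.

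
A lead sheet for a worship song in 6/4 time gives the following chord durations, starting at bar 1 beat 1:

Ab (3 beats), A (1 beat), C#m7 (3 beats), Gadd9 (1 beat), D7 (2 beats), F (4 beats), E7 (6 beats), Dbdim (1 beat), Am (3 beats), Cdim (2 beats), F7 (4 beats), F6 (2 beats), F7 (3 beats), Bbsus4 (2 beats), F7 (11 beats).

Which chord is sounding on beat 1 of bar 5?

Beat 1 of bar 5 is beat (5−1)×6 + 1 = 25 overall.
Running totals: Ab ends at 3, A ends at 4, C#m7 ends at 7, Gadd9 ends at 8, D7 ends at 10, F ends at 14, E7 ends at 20, Dbdim ends at 21, Am ends at 24, Cdim ends at 26.
Beat 25 falls within Cdim.

Cdim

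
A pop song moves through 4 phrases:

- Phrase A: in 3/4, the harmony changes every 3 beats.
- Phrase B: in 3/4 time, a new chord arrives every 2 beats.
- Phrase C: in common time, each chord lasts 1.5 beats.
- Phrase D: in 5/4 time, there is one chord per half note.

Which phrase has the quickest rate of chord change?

Phrase C

A: 3 beats/bar ÷ 3 beats/chord = 1 chord/bar.
B: 3 beats/bar ÷ 2 beats/chord = 1.5 chords/bar.
C: 4 beats/bar ÷ 1.5 beats/chord = 8/3 chords/bar.
D: 5 beats/bar ÷ 2 beats/chord = 2.5 chords/bar.
Fastest is C at 8/3 chords/bar.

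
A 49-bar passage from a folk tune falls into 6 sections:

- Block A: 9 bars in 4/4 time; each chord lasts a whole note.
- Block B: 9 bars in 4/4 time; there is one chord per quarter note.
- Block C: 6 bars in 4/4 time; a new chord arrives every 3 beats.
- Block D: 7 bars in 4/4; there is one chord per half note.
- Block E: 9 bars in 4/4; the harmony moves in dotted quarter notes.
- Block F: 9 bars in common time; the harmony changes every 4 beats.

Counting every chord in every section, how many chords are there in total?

100 chords

A: 9 bars × 4 beats = 36 beats; 4 beats/chord → 9 chords.
B: 9 bars × 4 beats = 36 beats; 1 beat/chord → 36 chords.
C: 6 bars × 4 beats = 24 beats; 3 beats/chord → 8 chords.
D: 7 bars × 4 beats = 28 beats; 2 beats/chord → 14 chords.
E: 9 bars × 4 beats = 36 beats; 1.5 beats/chord → 24 chords.
F: 9 bars × 4 beats = 36 beats; 4 beats/chord → 9 chords.
Total: 9 + 36 + 8 + 14 + 24 + 9 = 100.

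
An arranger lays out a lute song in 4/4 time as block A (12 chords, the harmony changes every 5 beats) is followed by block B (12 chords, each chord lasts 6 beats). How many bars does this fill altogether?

33 bars

A: 12 × 5 = 60 beats = 15 bars.
B: 12 × 6 = 72 beats = 18 bars.
Total: 15 + 18 = 33 bars.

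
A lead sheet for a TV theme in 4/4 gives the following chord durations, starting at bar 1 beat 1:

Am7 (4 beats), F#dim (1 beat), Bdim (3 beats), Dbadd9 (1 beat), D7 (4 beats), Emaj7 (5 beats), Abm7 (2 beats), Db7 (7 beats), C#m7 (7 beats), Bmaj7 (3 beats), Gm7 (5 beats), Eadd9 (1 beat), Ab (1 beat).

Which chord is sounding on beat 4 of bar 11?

Beat 4 of bar 11 is beat (11−1)×4 + 4 = 44 overall.
Running totals: Am7 ends at 4, F#dim ends at 5, Bdim ends at 8, Dbadd9 ends at 9, D7 ends at 13, Emaj7 ends at 18, Abm7 ends at 20, Db7 ends at 27, C#m7 ends at 34, Bmaj7 ends at 37, Gm7 ends at 42, Eadd9 ends at 43, Ab ends at 44.
Beat 44 falls within Ab.

Ab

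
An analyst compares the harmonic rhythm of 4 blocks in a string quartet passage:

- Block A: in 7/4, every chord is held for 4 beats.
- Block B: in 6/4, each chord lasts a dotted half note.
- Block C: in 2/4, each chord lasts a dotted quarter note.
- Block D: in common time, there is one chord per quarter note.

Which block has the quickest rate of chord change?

A: each chord is 4 beats in 7/4, so 1.75 per bar.
B: each chord is 3 beats in 6/4, so 2 per bar.
C: each chord is 1.5 beats in 2/4, so 4/3 per bar.
D: each chord is 1 beat in 4/4, so 4 per bar.
Fastest is D at 4 chords/bar.

Block D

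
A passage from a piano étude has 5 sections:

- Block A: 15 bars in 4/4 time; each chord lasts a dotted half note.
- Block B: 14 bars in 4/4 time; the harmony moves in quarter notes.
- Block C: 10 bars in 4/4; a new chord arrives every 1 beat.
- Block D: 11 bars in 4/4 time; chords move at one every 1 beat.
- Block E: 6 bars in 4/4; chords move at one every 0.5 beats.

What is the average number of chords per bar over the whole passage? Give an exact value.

A: 15 × 4 = 60 beats ÷ 3 = 20 chords.
B: 14 × 4 = 56 beats ÷ 1 = 56 chords.
C: 10 × 4 = 40 beats ÷ 1 = 40 chords.
D: 11 × 4 = 44 beats ÷ 1 = 44 chords.
E: 6 × 4 = 24 beats ÷ 0.5 = 48 chords.
Overall: 208 chords over 56 bars → 208/56 = 26/7 chords per bar.

26/7 chords per bar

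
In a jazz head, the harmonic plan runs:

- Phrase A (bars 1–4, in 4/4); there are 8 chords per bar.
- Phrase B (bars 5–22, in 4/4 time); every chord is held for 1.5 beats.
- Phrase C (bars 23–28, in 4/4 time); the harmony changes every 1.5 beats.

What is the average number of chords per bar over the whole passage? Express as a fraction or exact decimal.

A: 4 × 4 = 16 beats ÷ 0.5 = 32 chords.
B: 18 × 4 = 72 beats ÷ 1.5 = 48 chords.
C: 6 × 4 = 24 beats ÷ 1.5 = 16 chords.
Overall: 96 chords over 28 bars → 96/28 = 24/7 chords per bar.

24/7 chords per bar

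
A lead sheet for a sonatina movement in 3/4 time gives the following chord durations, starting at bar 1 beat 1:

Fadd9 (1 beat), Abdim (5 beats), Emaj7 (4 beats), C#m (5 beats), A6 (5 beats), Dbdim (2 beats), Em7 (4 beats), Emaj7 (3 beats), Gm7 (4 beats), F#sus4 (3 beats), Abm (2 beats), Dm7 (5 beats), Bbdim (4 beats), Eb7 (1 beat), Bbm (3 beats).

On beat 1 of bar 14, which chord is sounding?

Dm7

Beat 1 of bar 14 is beat (14−1)×3 + 1 = 40 overall.
Running totals: Fadd9 ends at 1, Abdim ends at 6, Emaj7 ends at 10, C#m ends at 15, A6 ends at 20, Dbdim ends at 22, Em7 ends at 26, Emaj7 ends at 29, Gm7 ends at 33, F#sus4 ends at 36, Abm ends at 38, Dm7 ends at 43.
Beat 40 falls within Dm7.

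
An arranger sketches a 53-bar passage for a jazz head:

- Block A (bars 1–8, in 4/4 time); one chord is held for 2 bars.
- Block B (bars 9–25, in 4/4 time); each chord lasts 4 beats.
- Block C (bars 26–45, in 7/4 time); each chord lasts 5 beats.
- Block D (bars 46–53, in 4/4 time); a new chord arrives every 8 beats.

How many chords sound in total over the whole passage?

A: 8 bars × 4 beats = 32 beats; 8 beats/chord → 4 chords.
B: 17 bars × 4 beats = 68 beats; 4 beats/chord → 17 chords.
C: 20 bars × 7 beats = 140 beats; 5 beats/chord → 28 chords.
D: 8 bars × 4 beats = 32 beats; 8 beats/chord → 4 chords.
Total: 4 + 17 + 28 + 4 = 53.

53 chords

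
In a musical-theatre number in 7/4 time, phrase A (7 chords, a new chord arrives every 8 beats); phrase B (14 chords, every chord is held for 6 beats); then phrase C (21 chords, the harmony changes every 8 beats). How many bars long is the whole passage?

A: 7 × 8 = 56 beats = 8 bars.
B: 14 × 6 = 84 beats = 12 bars.
C: 21 × 8 = 168 beats = 24 bars.
Total: 8 + 12 + 24 = 44 bars.

44 bars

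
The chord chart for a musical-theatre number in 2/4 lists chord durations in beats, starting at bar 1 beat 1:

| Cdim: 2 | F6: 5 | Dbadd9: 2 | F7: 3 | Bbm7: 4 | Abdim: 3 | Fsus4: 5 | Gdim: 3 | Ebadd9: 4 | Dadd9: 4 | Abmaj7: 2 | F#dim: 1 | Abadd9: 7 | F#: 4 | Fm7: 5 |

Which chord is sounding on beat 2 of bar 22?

Abadd9

Beat 2 of bar 22 is beat (22−1)×2 + 2 = 44 overall.
Running totals: Cdim ends at 2, F6 ends at 7, Dbadd9 ends at 9, F7 ends at 12, Bbm7 ends at 16, Abdim ends at 19, Fsus4 ends at 24, Gdim ends at 27, Ebadd9 ends at 31, Dadd9 ends at 35, Abmaj7 ends at 37, F#dim ends at 38, Abadd9 ends at 45.
Beat 44 falls within Abadd9.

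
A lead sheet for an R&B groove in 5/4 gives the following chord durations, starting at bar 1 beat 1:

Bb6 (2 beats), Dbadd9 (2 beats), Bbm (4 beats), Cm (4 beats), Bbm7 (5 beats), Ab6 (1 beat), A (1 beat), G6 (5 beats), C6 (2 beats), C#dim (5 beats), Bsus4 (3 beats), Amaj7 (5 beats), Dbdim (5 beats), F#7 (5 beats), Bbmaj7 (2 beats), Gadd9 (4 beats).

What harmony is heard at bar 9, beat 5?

Beat 5 of bar 9 is beat (9−1)×5 + 5 = 45 overall.
Running totals: Bb6 ends at 2, Dbadd9 ends at 4, Bbm ends at 8, Cm ends at 12, Bbm7 ends at 17, Ab6 ends at 18, A ends at 19, G6 ends at 24, C6 ends at 26, C#dim ends at 31, Bsus4 ends at 34, Amaj7 ends at 39, Dbdim ends at 44, F#7 ends at 49.
Beat 45 falls within F#7.

F#7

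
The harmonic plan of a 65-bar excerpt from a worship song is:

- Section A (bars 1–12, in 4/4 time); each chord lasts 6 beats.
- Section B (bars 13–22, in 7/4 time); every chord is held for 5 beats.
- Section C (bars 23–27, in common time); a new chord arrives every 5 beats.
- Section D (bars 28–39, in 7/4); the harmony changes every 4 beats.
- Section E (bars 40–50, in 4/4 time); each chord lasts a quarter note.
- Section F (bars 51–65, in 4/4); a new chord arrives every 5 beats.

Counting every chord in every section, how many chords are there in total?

A has 48 beats and chords last 6 each, so 8 chords.
B has 70 beats and chords last 5 each, so 14 chords.
C has 20 beats and chords last 5 each, so 4 chords.
D has 84 beats and chords last 4 each, so 21 chords.
E has 44 beats and chords last 1 each, so 44 chords.
F has 60 beats and chords last 5 each, so 12 chords.
Total: 8 + 14 + 4 + 21 + 44 + 12 = 103.

103 chords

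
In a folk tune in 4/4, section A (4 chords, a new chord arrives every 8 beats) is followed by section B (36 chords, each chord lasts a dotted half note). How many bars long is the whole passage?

35 bars

A: 4 × 8 = 32 beats = 8 bars.
B: 36 × 3 = 108 beats = 27 bars.
Total: 8 + 27 = 35 bars.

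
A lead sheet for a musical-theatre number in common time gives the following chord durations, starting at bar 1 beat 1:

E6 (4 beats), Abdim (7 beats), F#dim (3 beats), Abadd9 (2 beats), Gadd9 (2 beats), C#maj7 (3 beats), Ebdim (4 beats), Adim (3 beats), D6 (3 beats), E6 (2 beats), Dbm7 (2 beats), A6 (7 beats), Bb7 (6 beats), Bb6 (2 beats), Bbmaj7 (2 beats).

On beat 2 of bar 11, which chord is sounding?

A6

Beat 2 of bar 11 is beat (11−1)×4 + 2 = 42 overall.
Running totals: E6 ends at 4, Abdim ends at 11, F#dim ends at 14, Abadd9 ends at 16, Gadd9 ends at 18, C#maj7 ends at 21, Ebdim ends at 25, Adim ends at 28, D6 ends at 31, E6 ends at 33, Dbm7 ends at 35, A6 ends at 42.
Beat 42 falls within A6.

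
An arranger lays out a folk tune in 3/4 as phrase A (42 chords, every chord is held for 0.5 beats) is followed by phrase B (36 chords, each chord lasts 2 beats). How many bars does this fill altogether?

31 bars

A: 42 × 0.5 = 21 beats = 7 bars.
B: 36 × 2 = 72 beats = 24 bars.
Total: 7 + 24 = 31 bars.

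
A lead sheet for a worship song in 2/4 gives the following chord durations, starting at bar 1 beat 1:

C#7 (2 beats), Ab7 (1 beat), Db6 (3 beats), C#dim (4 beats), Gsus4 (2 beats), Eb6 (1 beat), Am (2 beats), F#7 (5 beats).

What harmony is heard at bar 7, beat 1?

Beat 1 of bar 7 is beat (7−1)×2 + 1 = 13 overall.
Running totals: C#7 ends at 2, Ab7 ends at 3, Db6 ends at 6, C#dim ends at 10, Gsus4 ends at 12, Eb6 ends at 13.
Beat 13 falls within Eb6.

Eb6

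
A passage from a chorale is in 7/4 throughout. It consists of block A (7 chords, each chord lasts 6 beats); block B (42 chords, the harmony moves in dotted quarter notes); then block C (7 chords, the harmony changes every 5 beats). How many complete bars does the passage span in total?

20 bars

A: 7 × 6 = 42 beats = 6 bars.
B: 42 × 1.5 = 63 beats = 9 bars.
C: 7 × 5 = 35 beats = 5 bars.
Total: 6 + 9 + 5 = 20 bars.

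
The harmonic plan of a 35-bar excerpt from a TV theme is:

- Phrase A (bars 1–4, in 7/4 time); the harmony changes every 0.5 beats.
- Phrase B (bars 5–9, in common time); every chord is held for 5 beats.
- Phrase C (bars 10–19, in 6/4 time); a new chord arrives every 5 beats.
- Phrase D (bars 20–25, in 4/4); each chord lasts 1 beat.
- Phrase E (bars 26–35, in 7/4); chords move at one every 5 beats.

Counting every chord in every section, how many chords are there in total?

A: 4 bars × 7 beats = 28 beats; 0.5 beats/chord → 56 chords.
B: 5 bars × 4 beats = 20 beats; 5 beats/chord → 4 chords.
C: 10 bars × 6 beats = 60 beats; 5 beats/chord → 12 chords.
D: 6 bars × 4 beats = 24 beats; 1 beat/chord → 24 chords.
E: 10 bars × 7 beats = 70 beats; 5 beats/chord → 14 chords.
Total: 56 + 4 + 12 + 24 + 14 = 110.

110 chords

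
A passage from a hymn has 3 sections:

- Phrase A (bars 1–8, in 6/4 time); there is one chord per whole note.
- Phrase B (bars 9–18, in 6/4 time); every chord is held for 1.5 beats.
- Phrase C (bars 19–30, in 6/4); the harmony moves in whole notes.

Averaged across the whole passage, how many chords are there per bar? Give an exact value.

7/3 chords per bar

A: 8 × 6 = 48 beats ÷ 4 = 12 chords.
B: 10 × 6 = 60 beats ÷ 1.5 = 40 chords.
C: 12 × 6 = 72 beats ÷ 4 = 18 chords.
Overall: 70 chords over 30 bars → 70/30 = 7/3 chords per bar.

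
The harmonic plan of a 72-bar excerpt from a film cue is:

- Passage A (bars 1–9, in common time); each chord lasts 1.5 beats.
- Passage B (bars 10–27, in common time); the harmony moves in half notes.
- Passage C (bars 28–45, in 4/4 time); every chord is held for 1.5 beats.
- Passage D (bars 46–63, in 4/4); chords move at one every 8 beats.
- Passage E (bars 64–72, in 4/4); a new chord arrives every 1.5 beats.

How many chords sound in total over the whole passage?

A: 9·4 = 36 beats, 36/1.5 = 24 chords.
B: 18·4 = 72 beats, 72/2 = 36 chords.
C: 18·4 = 72 beats, 72/1.5 = 48 chords.
D: 18·4 = 72 beats, 72/8 = 9 chords.
E: 9·4 = 36 beats, 36/1.5 = 24 chords.
Total: 24 + 36 + 48 + 9 + 24 = 141.

141 chords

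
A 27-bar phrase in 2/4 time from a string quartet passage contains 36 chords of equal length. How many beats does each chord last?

1.5 beats

27 bars × 2 beats/bar = 54 beats total.
54 beats ÷ 36 chords = 1.5 beats per chord.
(That is a dotted quarter note.)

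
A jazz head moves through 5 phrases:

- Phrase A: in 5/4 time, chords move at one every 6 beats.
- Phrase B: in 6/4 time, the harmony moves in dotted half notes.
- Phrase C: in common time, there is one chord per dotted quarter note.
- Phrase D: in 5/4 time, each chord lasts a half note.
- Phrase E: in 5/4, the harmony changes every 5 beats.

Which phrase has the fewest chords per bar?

Phrase A

A: 5/6 = 5/6 chords/bar.
B: 6/3 = 2 chords/bar.
C: 4/1.5 = 8/3 chords/bar.
D: 5/2 = 2.5 chords/bar.
E: 5/5 = 1 chord/bar.
Slowest is A at 5/6 chords/bar.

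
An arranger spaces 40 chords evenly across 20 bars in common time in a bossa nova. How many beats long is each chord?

2 beats

20 bars × 4 beats/bar = 80 beats total.
80 beats ÷ 40 chords = 2 beats per chord.
(That is a half note.)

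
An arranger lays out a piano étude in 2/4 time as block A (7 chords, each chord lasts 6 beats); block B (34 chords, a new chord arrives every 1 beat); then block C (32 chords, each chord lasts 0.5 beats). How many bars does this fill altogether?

46 bars

A: 7 × 6 = 42 beats = 21 bars.
B: 34 × 1 = 34 beats = 17 bars.
C: 32 × 0.5 = 16 beats = 8 bars.
Total: 21 + 17 + 8 = 46 bars.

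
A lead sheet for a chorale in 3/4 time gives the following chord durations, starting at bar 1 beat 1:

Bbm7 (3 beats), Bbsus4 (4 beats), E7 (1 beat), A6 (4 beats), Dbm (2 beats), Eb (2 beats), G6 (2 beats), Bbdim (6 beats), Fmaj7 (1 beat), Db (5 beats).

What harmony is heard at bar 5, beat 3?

Eb

Beat 3 of bar 5 is beat (5−1)×3 + 3 = 15 overall.
Running totals: Bbm7 ends at 3, Bbsus4 ends at 7, E7 ends at 8, A6 ends at 12, Dbm ends at 14, Eb ends at 16.
Beat 15 falls within Eb.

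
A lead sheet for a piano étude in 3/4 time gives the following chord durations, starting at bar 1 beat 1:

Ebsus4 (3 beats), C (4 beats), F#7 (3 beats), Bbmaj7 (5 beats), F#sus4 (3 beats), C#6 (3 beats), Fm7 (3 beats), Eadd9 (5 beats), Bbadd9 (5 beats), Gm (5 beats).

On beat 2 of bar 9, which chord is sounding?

Eadd9

Beat 2 of bar 9 is beat (9−1)×3 + 2 = 26 overall.
Running totals: Ebsus4 ends at 3, C ends at 7, F#7 ends at 10, Bbmaj7 ends at 15, F#sus4 ends at 18, C#6 ends at 21, Fm7 ends at 24, Eadd9 ends at 29.
Beat 26 falls within Eadd9.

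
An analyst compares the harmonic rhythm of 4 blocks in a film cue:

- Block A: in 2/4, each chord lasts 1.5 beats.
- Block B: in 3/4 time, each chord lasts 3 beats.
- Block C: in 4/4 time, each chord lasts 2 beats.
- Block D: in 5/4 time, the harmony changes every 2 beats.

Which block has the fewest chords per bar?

Block B

A: each chord is 1.5 beats in 2/4, so 4/3 per bar.
B: each chord is 3 beats in 3/4, so 1 per bar.
C: each chord is 2 beats in 4/4, so 2 per bar.
D: each chord is 2 beats in 5/4, so 2.5 per bar.
Slowest is B at 1 chords/bar.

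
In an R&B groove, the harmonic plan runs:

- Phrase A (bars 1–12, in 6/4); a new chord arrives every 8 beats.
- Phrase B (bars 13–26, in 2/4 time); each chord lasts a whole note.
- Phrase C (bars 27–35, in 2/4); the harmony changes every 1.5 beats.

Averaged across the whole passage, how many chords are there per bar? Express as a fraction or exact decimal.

A: 12 bars of 6 beats is 72 beats; at 8 beats each that's 9 chords.
B: 14 bars of 2 beats is 28 beats; at 4 beats each that's 7 chords.
C: 9 bars of 2 beats is 18 beats; at 1.5 beats each that's 12 chords.
Overall: 28 chords over 35 bars → 28/35 = 0.8 chords per bar.

0.8 chords per bar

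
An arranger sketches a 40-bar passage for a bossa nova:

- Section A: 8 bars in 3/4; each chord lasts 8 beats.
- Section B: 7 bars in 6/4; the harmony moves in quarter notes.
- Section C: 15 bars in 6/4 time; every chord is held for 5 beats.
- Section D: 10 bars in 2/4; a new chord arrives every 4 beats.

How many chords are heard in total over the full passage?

A: 8·3 = 24 beats, 24/8 = 3 chords.
B: 7·6 = 42 beats, 42/1 = 42 chords.
C: 15·6 = 90 beats, 90/5 = 18 chords.
D: 10·2 = 20 beats, 20/4 = 5 chords.
Total: 3 + 42 + 18 + 5 = 68.

68 chords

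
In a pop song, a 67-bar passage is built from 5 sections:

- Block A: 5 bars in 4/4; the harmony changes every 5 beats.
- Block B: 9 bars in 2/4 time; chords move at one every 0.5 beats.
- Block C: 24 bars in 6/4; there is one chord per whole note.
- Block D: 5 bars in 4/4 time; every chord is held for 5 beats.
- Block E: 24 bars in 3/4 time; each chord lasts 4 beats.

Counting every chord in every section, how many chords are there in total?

A: 5·4 = 20 beats, 20/5 = 4 chords.
B: 9·2 = 18 beats, 18/0.5 = 36 chords.
C: 24·6 = 144 beats, 144/4 = 36 chords.
D: 5·4 = 20 beats, 20/5 = 4 chords.
E: 24·3 = 72 beats, 72/4 = 18 chords.
Total: 4 + 36 + 36 + 4 + 18 = 98.

98 chords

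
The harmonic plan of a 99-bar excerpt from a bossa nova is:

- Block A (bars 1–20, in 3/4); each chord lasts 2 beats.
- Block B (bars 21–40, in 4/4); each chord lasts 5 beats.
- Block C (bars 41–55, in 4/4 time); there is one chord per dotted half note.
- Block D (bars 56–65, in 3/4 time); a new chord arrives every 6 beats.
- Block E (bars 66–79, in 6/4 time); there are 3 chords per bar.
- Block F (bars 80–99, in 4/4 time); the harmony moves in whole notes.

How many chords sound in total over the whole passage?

133 chords

A: 20·3 = 60 beats, 60/2 = 30 chords.
B: 20·4 = 80 beats, 80/5 = 16 chords.
C: 15·4 = 60 beats, 60/3 = 20 chords.
D: 10·3 = 30 beats, 30/6 = 5 chords.
E: 14·6 = 84 beats, 84/2 = 42 chords.
F: 20·4 = 80 beats, 80/4 = 20 chords.
Total: 30 + 16 + 20 + 5 + 42 + 20 = 133.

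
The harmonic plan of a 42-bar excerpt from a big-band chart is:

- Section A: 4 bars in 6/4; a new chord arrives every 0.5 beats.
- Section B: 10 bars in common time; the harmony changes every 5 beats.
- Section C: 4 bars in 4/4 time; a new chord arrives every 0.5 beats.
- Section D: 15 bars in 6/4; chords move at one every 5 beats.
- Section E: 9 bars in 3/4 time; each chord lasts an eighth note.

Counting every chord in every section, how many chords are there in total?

A has 24 beats and chords last 0.5 each, so 48 chords.
B has 40 beats and chords last 5 each, so 8 chords.
C has 16 beats and chords last 0.5 each, so 32 chords.
D has 90 beats and chords last 5 each, so 18 chords.
E has 27 beats and chords last 0.5 each, so 54 chords.
Total: 48 + 8 + 32 + 18 + 54 = 160.

160 chords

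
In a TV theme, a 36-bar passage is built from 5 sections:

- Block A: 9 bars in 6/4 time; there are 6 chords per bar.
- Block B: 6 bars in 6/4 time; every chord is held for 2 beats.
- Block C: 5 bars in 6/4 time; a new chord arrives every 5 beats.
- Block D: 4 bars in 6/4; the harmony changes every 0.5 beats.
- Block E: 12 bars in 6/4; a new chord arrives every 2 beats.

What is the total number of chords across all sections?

162 chords

A has 54 beats and chords last 1 each, so 54 chords.
B has 36 beats and chords last 2 each, so 18 chords.
C has 30 beats and chords last 5 each, so 6 chords.
D has 24 beats and chords last 0.5 each, so 48 chords.
E has 72 beats and chords last 2 each, so 36 chords.
Total: 54 + 18 + 6 + 48 + 36 = 162.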